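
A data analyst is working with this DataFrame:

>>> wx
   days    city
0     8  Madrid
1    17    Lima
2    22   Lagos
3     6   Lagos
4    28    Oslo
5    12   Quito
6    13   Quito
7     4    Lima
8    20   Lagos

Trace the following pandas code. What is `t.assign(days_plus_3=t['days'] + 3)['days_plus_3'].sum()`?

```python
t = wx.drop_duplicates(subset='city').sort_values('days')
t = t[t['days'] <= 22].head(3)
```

drop duplicate city (keep=first):
   days    city
0     8  Madrid
1    17    Lima
2    22   Lagos
4    28    Oslo
5    12   Quito
sort by days:
   days    city
0     8  Madrid
5    12   Quito
1    17    Lima
2    22   Lagos
4    28    Oslo
filter rows where days <= 22:
   days    city
0     8  Madrid
5    12   Quito
1    17    Lima
2    22   Lagos
take first 3 rows:
   days    city
0     8  Madrid
5    12   Quito
1    17    Lima
add column days_plus_3 = t['days'] + 3:
   days    city  days_plus_3
0     8  Madrid           11
5    12   Quito           15
1    17    Lima           20

46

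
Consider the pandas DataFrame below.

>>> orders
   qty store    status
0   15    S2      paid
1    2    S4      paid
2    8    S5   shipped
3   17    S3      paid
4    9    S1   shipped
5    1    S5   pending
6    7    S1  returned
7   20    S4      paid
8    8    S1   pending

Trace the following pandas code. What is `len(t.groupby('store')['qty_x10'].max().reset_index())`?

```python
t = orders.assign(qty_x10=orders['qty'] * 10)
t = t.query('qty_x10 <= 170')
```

add column qty_x10 = orders['qty'] * 10:
   qty store    status  qty_x10
0   15    S2      paid      150
1    2    S4      paid       20
2    8    S5   shipped       80
3   17    S3      paid      170
4    9    S1   shipped       90
5    1    S5   pending       10
6    7    S1  returned       70
7   20    S4      paid      200
8    8    S1   pending       80
filter rows where qty_x10 <= 170:
   qty store    status  qty_x10
0   15    S2      paid      150
1    2    S4      paid       20
2    8    S5   shipped       80
3   17    S3      paid      170
4    9    S1   shipped       90
5    1    S5   pending       10
6    7    S1  returned       70
8    8    S1   pending       80
group by store, max of qty_x10:
store
S1     90
S2    150
S3    170
S4     20
S5     80
Name: qty_x10, dtype: int64
reset_index():
  store  qty_x10
0    S1       90
1    S2      150
2    S3      170
3    S4       20
4    S5       80

5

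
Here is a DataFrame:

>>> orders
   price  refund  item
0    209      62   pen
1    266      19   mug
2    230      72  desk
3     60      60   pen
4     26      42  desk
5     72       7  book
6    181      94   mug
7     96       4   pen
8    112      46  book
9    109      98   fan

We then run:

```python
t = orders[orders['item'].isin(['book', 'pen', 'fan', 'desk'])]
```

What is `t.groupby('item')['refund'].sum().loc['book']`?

53

filter rows where item in ['book', 'pen', 'fan', 'desk']:
   price  refund  item
0    209      62   pen
2    230      72  desk
3     60      60   pen
4     26      42  desk
5     72       7  book
7     96       4   pen
8    112      46  book
9    109      98   fan
group by item, sum of refund:
item
book     53
desk    114
fan      98
pen     126
Name: refund, dtype: int64
Reading off the value at index 'book', we get 53.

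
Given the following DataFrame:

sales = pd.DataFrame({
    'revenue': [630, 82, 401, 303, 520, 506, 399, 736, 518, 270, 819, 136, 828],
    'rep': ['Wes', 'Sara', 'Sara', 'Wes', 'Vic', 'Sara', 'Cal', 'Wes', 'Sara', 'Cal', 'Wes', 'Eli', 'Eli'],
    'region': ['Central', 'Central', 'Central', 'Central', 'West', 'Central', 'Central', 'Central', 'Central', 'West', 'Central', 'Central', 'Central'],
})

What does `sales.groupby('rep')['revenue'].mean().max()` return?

group by rep, mean of revenue:
rep
Cal     334.50
Eli     482.00
Sara    376.75
Vic     520.00
Wes     622.00
Name: revenue, dtype: float64
The max of the resulting series is 622.0.

622.0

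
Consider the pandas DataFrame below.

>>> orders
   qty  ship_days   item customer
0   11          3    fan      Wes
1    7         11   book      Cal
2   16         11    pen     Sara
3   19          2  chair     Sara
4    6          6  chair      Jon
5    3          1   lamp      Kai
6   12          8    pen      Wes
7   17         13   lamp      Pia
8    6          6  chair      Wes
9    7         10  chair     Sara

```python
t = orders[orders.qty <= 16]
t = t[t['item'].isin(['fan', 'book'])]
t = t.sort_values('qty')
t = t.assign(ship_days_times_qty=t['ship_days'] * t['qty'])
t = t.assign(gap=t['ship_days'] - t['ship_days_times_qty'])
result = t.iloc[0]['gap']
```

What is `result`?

filter rows where qty <= 16:
   qty  ship_days   item customer
0   11          3    fan      Wes
1    7         11   book      Cal
2   16         11    pen     Sara
4    6          6  chair      Jon
5    3          1   lamp      Kai
6   12          8    pen      Wes
8    6          6  chair      Wes
9    7         10  chair     Sara
filter rows where item in ['fan', 'book']:
   qty  ship_days  item customer
0   11          3   fan      Wes
1    7         11  book      Cal
sort by qty:
   qty  ship_days  item customer
1    7         11  book      Cal
0   11          3   fan      Wes
add column ship_days_times_qty = t['ship_days'] * t['qty']:
   qty  ship_days  item customer  ship_days_times_qty
1    7         11  book      Cal                   77
0   11          3   fan      Wes                   33
add column gap = t['ship_days'] - t['ship_days_times_qty']:
   qty  ship_days  item customer  ship_days_times_qty  gap
1    7         11  book      Cal                   77  -66
0   11          3   fan      Wes                   33  -30
value at position 0, column 'gap' → -66

-66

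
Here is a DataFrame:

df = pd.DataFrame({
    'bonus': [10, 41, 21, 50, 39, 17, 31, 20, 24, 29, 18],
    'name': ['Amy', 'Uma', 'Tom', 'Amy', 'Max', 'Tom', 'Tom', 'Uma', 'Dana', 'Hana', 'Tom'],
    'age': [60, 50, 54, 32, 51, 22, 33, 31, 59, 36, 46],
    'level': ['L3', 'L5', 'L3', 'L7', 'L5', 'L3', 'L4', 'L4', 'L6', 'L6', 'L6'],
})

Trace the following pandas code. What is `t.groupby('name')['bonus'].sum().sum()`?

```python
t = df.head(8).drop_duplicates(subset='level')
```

132

take first 8 rows:
   bonus name  age level
0     10  Amy   60    L3
1     41  Uma   50    L5
2     21  Tom   54    L3
3     50  Amy   32    L7
4     39  Max   51    L5
5     17  Tom   22    L3
6     31  Tom   33    L4
7     20  Uma   31    L4
drop duplicate level (keep=first):
   bonus name  age level
0     10  Amy   60    L3
1     41  Uma   50    L5
3     50  Amy   32    L7
6     31  Tom   33    L4
group by name, sum of bonus:
name
Amy    60
Tom    31
Uma    41
Name: bonus, dtype: int64
Finally, sum of the resulting series = 132.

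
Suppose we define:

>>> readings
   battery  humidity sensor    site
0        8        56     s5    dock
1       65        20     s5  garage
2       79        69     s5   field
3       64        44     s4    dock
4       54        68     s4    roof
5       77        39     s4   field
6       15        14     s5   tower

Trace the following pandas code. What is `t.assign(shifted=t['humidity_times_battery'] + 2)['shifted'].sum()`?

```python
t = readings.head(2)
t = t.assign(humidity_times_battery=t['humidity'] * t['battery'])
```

1752

take first 2 rows:
   battery  humidity sensor    site
0        8        56     s5    dock
1       65        20     s5  garage
add column humidity_times_battery = t['humidity'] * t['battery']:
   battery  humidity sensor    site  humidity_times_battery
0        8        56     s5    dock                     448
1       65        20     s5  garage                    1300
add column shifted = t['humidity_times_battery'] + 2:
   battery  humidity sensor    site  humidity_times_battery  shifted
0        8        56     s5    dock                     448      450
1       65        20     s5  garage                    1300     1302
The sum of column 'shifted' is 1752.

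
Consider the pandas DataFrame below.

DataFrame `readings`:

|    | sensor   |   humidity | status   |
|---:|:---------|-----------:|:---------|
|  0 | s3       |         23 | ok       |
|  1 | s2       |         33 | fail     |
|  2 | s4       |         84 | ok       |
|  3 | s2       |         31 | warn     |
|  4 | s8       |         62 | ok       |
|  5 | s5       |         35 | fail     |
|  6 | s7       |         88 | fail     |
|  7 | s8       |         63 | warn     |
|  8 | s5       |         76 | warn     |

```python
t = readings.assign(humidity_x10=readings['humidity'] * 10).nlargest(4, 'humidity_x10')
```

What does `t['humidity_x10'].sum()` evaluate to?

3110

add column humidity_x10 = readings['humidity'] * 10:
  sensor  humidity status  humidity_x10
0     s3        23     ok           230
1     s2        33   fail           330
2     s4        84     ok           840
3     s2        31   warn           310
4     s8        62     ok           620
5     s5        35   fail           350
6     s7        88   fail           880
7     s8        63   warn           630
8     s5        76   warn           760
take 4 rows with largest humidity_x10:
  sensor  humidity status  humidity_x10
6     s7        88   fail           880
2     s4        84     ok           840
8     s5        76   warn           760
7     s8        63   warn           630
Then the sum of column 'humidity_x10': 3110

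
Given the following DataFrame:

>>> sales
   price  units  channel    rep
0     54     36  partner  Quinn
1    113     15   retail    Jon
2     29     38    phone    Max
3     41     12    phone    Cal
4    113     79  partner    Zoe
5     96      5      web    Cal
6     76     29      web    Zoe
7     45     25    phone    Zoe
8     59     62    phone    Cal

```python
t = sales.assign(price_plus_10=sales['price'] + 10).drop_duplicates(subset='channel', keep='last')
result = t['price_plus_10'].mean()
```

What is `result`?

100.25

add column price_plus_10 = sales['price'] + 10:
   price  units  channel    rep  price_plus_10
0     54     36  partner  Quinn             64
1    113     15   retail    Jon            123
2     29     38    phone    Max             39
3     41     12    phone    Cal             51
4    113     79  partner    Zoe            123
5     96      5      web    Cal            106
6     76     29      web    Zoe             86
7     45     25    phone    Zoe             55
8     59     62    phone    Cal             69
drop duplicate channel (keep=last):
   price  units  channel  rep  price_plus_10
1    113     15   retail  Jon            123
4    113     79  partner  Zoe            123
6     76     29      web  Zoe             86
8     59     62    phone  Cal             69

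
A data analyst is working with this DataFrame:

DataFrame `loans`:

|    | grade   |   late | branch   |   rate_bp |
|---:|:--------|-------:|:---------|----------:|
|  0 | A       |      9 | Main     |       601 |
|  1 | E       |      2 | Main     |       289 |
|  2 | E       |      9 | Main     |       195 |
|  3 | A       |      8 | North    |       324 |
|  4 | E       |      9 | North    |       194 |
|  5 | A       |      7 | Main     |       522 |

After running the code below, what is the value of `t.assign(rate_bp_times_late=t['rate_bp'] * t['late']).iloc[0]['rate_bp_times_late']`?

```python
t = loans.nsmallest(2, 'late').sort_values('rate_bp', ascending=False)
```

3654

take 2 rows with smallest late:
  grade  late branch  rate_bp
1     E     2   Main      289
5     A     7   Main      522
sort by rate_bp descending:
  grade  late branch  rate_bp
5     A     7   Main      522
1     E     2   Main      289
add column rate_bp_times_late = t['rate_bp'] * t['late']:
  grade  late branch  rate_bp  rate_bp_times_late
5     A     7   Main      522                3654
1     E     2   Main      289                 578
value at position 0, column 'rate_bp_times_late' → 3654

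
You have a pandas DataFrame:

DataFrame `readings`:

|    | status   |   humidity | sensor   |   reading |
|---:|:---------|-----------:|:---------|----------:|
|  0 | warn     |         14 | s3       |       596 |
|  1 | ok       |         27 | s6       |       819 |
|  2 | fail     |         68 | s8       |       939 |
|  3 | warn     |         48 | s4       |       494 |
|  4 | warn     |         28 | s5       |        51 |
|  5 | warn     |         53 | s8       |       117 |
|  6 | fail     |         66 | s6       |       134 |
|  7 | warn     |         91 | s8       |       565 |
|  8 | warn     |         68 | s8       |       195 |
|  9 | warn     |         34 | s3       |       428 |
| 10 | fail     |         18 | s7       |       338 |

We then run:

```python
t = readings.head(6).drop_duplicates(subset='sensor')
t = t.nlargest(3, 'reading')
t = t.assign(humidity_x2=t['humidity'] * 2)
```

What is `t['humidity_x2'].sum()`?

218

take first 6 rows:
  status  humidity sensor  reading
0   warn        14     s3      596
1     ok        27     s6      819
2   fail        68     s8      939
3   warn        48     s4      494
4   warn        28     s5       51
5   warn        53     s8      117
drop duplicate sensor (keep=first):
  status  humidity sensor  reading
0   warn        14     s3      596
1     ok        27     s6      819
2   fail        68     s8      939
3   warn        48     s4      494
4   warn        28     s5       51
take 3 rows with largest reading:
  status  humidity sensor  reading
2   fail        68     s8      939
1     ok        27     s6      819
0   warn        14     s3      596
add column humidity_x2 = t['humidity'] * 2:
  status  humidity sensor  reading  humidity_x2
2   fail        68     s8      939          136
1     ok        27     s6      819           54
0   warn        14     s3      596           28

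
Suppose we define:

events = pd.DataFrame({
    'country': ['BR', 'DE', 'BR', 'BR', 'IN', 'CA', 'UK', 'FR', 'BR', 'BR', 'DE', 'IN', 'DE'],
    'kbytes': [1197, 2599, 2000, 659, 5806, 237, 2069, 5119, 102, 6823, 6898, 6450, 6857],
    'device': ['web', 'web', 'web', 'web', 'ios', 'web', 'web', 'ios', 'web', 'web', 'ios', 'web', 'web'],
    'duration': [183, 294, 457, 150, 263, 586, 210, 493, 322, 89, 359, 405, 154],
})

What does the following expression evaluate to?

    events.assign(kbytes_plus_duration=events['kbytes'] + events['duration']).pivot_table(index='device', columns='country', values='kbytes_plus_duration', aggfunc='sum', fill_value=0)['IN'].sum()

add column kbytes_plus_duration = events['kbytes'] + events['duration']:
   country  kbytes device  duration  kbytes_plus_duration
0       BR    1197    web       183                  1380
1       DE    2599    web       294                  2893
2       BR    2000    web       457                  2457
3       BR     659    web       150                   809
4       IN    5806    ios       263                  6069
5       CA     237    web       586                   823
6       UK    2069    web       210                  2279
7       FR    5119    ios       493                  5612
8       BR     102    web       322                   424
9       BR    6823    web        89                  6912
10      DE    6898    ios       359                  7257
11      IN    6450    web       405                  6855
12      DE    6857    web       154                  7011
pivot: rows=device, cols=country, sum(kbytes_plus_duration):
country     BR   CA    DE    FR    IN    UK
device                                     
ios          0    0  7257  5612  6069     0
web      11982  823  9904     0  6855  2279
Taking the sum of column 'IN' gives 12924.

12924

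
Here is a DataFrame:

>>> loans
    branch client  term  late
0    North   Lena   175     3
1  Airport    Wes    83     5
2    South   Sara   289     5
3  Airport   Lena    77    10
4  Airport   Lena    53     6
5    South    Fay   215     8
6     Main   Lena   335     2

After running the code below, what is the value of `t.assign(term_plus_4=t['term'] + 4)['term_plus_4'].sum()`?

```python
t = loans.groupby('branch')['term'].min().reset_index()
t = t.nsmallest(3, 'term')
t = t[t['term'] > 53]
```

398

group by branch, min of term:
branch
Airport     53
Main       335
North      175
South      215
Name: term, dtype: int64
reset_index():
    branch  term
0  Airport    53
1     Main   335
2    North   175
3    South   215
take 3 rows with smallest term:
    branch  term
0  Airport    53
2    North   175
3    South   215
filter rows where term > 53:
  branch  term
2  North   175
3  South   215
add column term_plus_4 = t['term'] + 4:
  branch  term  term_plus_4
2  North   175          179
3  South   215          219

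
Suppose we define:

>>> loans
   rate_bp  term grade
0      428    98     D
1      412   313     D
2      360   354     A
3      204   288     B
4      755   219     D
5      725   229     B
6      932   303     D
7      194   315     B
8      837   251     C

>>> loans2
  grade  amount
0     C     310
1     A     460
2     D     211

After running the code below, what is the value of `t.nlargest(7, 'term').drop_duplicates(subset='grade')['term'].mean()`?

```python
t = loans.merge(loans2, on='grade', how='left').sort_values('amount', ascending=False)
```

308.25

merge on 'grade' (how='left') → 9 rows:
   rate_bp  term grade  amount
0      428    98     D   211.0
1      412   313     D   211.0
2      360   354     A   460.0
3      204   288     B     NaN
4      755   219     D   211.0
5      725   229     B     NaN
6      932   303     D   211.0
7      194   315     B     NaN
8      837   251     C   310.0
sort by amount descending:
   rate_bp  term grade  amount
2      360   354     A   460.0
8      837   251     C   310.0
0      428    98     D   211.0
1      412   313     D   211.0
4      755   219     D   211.0
6      932   303     D   211.0
3      204   288     B     NaN
5      725   229     B     NaN
7      194   315     B     NaN
take 7 rows with largest term:
   rate_bp  term grade  amount
2      360   354     A   460.0
7      194   315     B     NaN
1      412   313     D   211.0
6      932   303     D   211.0
3      204   288     B     NaN
8      837   251     C   310.0
5      725   229     B     NaN
drop duplicate grade (keep=first):
   rate_bp  term grade  amount
2      360   354     A   460.0
7      194   315     B     NaN
1      412   313     D   211.0
8      837   251     C   310.0
Reading off the mean of column 'term', we get 308.25.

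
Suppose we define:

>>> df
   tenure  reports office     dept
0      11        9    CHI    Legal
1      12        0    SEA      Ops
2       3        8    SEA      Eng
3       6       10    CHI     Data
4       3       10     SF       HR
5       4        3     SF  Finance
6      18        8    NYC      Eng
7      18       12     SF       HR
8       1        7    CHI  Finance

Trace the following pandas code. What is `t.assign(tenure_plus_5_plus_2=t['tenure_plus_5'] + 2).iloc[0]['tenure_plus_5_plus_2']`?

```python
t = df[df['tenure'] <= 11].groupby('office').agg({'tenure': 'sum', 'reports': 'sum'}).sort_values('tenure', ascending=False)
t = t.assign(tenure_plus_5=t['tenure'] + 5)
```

25

filter rows where tenure <= 11:
   tenure  reports office     dept
0      11        9    CHI    Legal
2       3        8    SEA      Eng
3       6       10    CHI     Data
4       3       10     SF       HR
5       4        3     SF  Finance
8       1        7    CHI  Finance
group by office: sum(tenure), sum(reports):
        tenure  reports
office                 
CHI         18       26
SEA          3        8
SF           7       13
sort by tenure descending:
        tenure  reports
office                 
CHI         18       26
SF           7       13
SEA          3        8
add column tenure_plus_5 = t['tenure'] + 5:
        tenure  reports  tenure_plus_5
office                                
CHI         18       26             23
SF           7       13             12
SEA          3        8              8
add column tenure_plus_5_plus_2 = t['tenure_plus_5'] + 2:
        tenure  reports  tenure_plus_5  tenure_plus_5_plus_2
office                                                      
CHI         18       26             23                    25
SF           7       13             12                    14
SEA          3        8              8                    10
Reading off the value at position 0, column 'tenure_plus_5_plus_2', we get 25.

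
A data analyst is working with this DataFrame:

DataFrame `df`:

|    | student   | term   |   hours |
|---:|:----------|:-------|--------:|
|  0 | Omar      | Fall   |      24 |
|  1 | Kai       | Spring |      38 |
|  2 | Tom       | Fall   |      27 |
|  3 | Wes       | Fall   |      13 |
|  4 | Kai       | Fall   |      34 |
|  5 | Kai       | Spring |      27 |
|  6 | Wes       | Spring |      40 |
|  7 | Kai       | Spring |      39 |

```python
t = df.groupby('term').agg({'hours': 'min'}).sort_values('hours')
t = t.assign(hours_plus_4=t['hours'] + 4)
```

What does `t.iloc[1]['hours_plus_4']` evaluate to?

group by term, min of hours:
        hours
term         
Fall       13
Spring     27
sort by hours:
        hours
term         
Fall       13
Spring     27
add column hours_plus_4 = t['hours'] + 4:
        hours  hours_plus_4
term                       
Fall       13            17
Spring     27            31
Taking the value at position 1, column 'hours_plus_4' gives 31.

31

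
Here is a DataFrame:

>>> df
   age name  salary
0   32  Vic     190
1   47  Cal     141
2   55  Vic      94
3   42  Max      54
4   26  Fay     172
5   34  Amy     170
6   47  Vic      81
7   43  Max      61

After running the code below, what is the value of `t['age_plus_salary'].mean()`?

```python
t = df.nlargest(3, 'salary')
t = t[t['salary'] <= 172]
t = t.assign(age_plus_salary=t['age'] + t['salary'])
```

201.0

take 3 rows with largest salary:
   age name  salary
0   32  Vic     190
4   26  Fay     172
5   34  Amy     170
filter rows where salary <= 172:
   age name  salary
4   26  Fay     172
5   34  Amy     170
add column age_plus_salary = t['age'] + t['salary']:
   age name  salary  age_plus_salary
4   26  Fay     172              198
5   34  Amy     170              204
Reading off the mean of column 'age_plus_salary', we get 201.0.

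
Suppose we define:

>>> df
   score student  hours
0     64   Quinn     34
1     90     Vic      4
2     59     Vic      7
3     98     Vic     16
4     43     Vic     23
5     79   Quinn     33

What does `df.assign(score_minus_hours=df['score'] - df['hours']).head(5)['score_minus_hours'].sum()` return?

270

add column score_minus_hours = df['score'] - df['hours']:
   score student  hours  score_minus_hours
0     64   Quinn     34                 30
1     90     Vic      4                 86
2     59     Vic      7                 52
3     98     Vic     16                 82
4     43     Vic     23                 20
5     79   Quinn     33                 46
take first 5 rows:
   score student  hours  score_minus_hours
0     64   Quinn     34                 30
1     90     Vic      4                 86
2     59     Vic      7                 52
3     98     Vic     16                 82
4     43     Vic     23                 20
The sum of column 'score_minus_hours' is 270.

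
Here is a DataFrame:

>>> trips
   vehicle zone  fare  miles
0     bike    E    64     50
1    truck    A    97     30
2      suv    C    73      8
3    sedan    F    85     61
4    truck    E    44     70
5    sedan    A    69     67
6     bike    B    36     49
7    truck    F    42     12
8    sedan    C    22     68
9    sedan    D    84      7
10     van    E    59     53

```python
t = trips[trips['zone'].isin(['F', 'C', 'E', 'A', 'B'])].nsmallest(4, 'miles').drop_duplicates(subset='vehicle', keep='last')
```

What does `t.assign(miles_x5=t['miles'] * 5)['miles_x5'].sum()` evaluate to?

filter rows where zone in ['F', 'C', 'E', 'A', 'B']:
   vehicle zone  fare  miles
0     bike    E    64     50
1    truck    A    97     30
2      suv    C    73      8
3    sedan    F    85     61
4    truck    E    44     70
5    sedan    A    69     67
6     bike    B    36     49
7    truck    F    42     12
8    sedan    C    22     68
10     van    E    59     53
take 4 rows with smallest miles:
  vehicle zone  fare  miles
2     suv    C    73      8
7   truck    F    42     12
1   truck    A    97     30
6    bike    B    36     49
drop duplicate vehicle (keep=last):
  vehicle zone  fare  miles
2     suv    C    73      8
1   truck    A    97     30
6    bike    B    36     49
add column miles_x5 = t['miles'] * 5:
  vehicle zone  fare  miles  miles_x5
2     suv    C    73      8        40
1   truck    A    97     30       150
6    bike    B    36     49       245
Hence 435.

435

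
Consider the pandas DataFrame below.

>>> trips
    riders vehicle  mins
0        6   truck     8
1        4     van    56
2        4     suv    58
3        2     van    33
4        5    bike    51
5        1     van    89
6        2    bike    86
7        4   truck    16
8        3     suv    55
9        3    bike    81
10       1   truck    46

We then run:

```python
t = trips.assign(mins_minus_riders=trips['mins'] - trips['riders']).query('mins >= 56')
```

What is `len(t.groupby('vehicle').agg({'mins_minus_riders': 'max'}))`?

3

add column mins_minus_riders = trips['mins'] - trips['riders']:
    riders vehicle  mins  mins_minus_riders
0        6   truck     8                  2
1        4     van    56                 52
2        4     suv    58                 54
3        2     van    33                 31
4        5    bike    51                 46
5        1     van    89                 88
6        2    bike    86                 84
7        4   truck    16                 12
8        3     suv    55                 52
9        3    bike    81                 78
10       1   truck    46                 45
filter rows where mins >= 56:
   riders vehicle  mins  mins_minus_riders
1       4     van    56                 52
2       4     suv    58                 54
5       1     van    89                 88
6       2    bike    86                 84
9       3    bike    81                 78
group by vehicle, max of mins_minus_riders:
         mins_minus_riders
vehicle                   
bike                    84
suv                     54
van                     88
Then the number of rows: 3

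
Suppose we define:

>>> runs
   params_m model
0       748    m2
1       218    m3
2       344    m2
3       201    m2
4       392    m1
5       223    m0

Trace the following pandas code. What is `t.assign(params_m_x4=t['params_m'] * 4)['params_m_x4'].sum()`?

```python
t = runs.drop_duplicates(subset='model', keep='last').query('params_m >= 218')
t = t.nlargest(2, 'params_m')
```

2460

drop duplicate model (keep=last):
   params_m model
1       218    m3
3       201    m2
4       392    m1
5       223    m0
filter rows where params_m >= 218:
   params_m model
1       218    m3
4       392    m1
5       223    m0
take 2 rows with largest params_m:
   params_m model
4       392    m1
5       223    m0
add column params_m_x4 = t['params_m'] * 4:
   params_m model  params_m_x4
4       392    m1         1568
5       223    m0          892
Reading off the sum of column 'params_m_x4', we get 2460.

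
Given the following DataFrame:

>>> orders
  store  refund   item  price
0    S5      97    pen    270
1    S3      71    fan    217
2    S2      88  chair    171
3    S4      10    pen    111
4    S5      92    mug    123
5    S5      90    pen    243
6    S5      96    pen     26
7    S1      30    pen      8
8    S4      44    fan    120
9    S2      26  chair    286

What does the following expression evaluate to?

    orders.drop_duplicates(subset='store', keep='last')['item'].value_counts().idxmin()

chair

drop duplicate store (keep=last):
  store  refund   item  price
1    S3      71    fan    217
6    S5      96    pen     26
7    S1      30    pen      8
8    S4      44    fan    120
9    S2      26  chair    286
value_counts of item:
item
fan      2
pen      2
chair    1
Name: count, dtype: int64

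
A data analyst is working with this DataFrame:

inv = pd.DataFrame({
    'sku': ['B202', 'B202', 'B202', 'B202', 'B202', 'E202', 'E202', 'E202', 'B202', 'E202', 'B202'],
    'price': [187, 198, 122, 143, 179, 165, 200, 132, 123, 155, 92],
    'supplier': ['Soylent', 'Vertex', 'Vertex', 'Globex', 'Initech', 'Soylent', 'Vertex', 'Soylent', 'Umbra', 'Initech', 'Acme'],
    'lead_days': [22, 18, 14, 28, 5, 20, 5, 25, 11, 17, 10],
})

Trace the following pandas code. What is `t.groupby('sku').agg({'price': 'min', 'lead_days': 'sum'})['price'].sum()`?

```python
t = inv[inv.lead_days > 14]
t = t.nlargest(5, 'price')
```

298

filter rows where lead_days > 14:
    sku  price supplier  lead_days
0  B202    187  Soylent         22
1  B202    198   Vertex         18
3  B202    143   Globex         28
5  E202    165  Soylent         20
7  E202    132  Soylent         25
9  E202    155  Initech         17
take 5 rows with largest price:
    sku  price supplier  lead_days
1  B202    198   Vertex         18
0  B202    187  Soylent         22
5  E202    165  Soylent         20
9  E202    155  Initech         17
3  B202    143   Globex         28
group by sku: min(price), sum(lead_days):
      price  lead_days
sku                   
B202    143         68
E202    155         37
So sum() = 298.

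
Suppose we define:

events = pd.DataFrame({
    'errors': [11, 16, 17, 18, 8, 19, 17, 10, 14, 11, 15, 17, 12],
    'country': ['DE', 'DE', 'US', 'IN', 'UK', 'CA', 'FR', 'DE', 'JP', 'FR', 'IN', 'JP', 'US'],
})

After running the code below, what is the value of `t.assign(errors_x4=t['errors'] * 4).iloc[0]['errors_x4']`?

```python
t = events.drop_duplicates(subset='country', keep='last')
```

drop duplicate country (keep=last):
    errors country
4        8      UK
5       19      CA
7       10      DE
9       11      FR
10      15      IN
11      17      JP
12      12      US
add column errors_x4 = t['errors'] * 4:
    errors country  errors_x4
4        8      UK         32
5       19      CA         76
7       10      DE         40
9       11      FR         44
10      15      IN         60
11      17      JP         68
12      12      US         48
value at position 0, column 'errors_x4' → 32

32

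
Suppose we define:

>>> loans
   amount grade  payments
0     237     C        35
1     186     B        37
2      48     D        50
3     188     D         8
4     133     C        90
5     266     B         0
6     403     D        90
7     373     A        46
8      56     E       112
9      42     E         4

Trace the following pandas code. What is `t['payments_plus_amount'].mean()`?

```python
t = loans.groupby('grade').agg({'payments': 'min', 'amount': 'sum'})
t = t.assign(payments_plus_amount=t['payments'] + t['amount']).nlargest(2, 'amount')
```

549.5

group by grade: min(payments), sum(amount):
       payments  amount
grade                  
A            46     373
B             0     452
C            35     370
D             8     639
E             4      98
add column payments_plus_amount = t['payments'] + t['amount']:
       payments  amount  payments_plus_amount
grade                                        
A            46     373                   419
B             0     452                   452
C            35     370                   405
D             8     639                   647
E             4      98                   102
take 2 rows with largest amount:
       payments  amount  payments_plus_amount
grade                                        
D             8     639                   647
B             0     452                   452
mean of column 'payments_plus_amount' → 549.5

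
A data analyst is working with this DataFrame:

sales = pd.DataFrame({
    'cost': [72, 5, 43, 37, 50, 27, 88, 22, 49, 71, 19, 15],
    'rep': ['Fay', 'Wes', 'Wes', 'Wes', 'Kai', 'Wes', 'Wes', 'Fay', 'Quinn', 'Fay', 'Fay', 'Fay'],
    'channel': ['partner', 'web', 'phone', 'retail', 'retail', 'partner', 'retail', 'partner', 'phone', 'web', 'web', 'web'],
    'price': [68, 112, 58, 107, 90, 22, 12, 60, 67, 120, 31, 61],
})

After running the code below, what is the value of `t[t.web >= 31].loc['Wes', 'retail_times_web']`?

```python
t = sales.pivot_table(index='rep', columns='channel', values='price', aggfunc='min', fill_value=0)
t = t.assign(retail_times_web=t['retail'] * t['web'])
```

1344

pivot: rows=rep, cols=channel, min(price):
channel  partner  phone  retail  web
rep                                 
Fay           60      0       0   31
Kai            0      0      90    0
Quinn          0     67       0    0
Wes           22     58      12  112
add column retail_times_web = t['retail'] * t['web']:
channel  partner  phone  retail  web  retail_times_web
rep                                                   
Fay           60      0       0   31                 0
Kai            0      0      90    0                 0
Quinn          0     67       0    0                 0
Wes           22     58      12  112              1344
filter rows where web >= 31:
channel  partner  phone  retail  web  retail_times_web
rep                                                   
Fay           60      0       0   31                 0
Wes           22     58      12  112              1344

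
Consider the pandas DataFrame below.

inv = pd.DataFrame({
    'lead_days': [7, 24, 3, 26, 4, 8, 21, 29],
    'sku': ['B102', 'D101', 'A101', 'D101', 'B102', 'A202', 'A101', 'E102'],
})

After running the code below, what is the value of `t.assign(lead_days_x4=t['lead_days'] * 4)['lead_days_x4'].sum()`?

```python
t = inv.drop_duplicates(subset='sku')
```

drop duplicate sku (keep=first):
   lead_days   sku
0          7  B102
1         24  D101
2          3  A101
5          8  A202
7         29  E102
add column lead_days_x4 = t['lead_days'] * 4:
   lead_days   sku  lead_days_x4
0          7  B102            28
1         24  D101            96
2          3  A101            12
5          8  A202            32
7         29  E102           116

284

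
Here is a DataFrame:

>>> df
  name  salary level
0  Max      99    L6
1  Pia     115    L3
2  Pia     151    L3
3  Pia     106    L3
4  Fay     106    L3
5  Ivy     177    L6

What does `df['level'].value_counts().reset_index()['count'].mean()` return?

3.0

value_counts of level:
level
L3    4
L6    2
Name: count, dtype: int64
reset_index():
  level  count
0    L3      4
1    L6      2
So mean() = 3.0.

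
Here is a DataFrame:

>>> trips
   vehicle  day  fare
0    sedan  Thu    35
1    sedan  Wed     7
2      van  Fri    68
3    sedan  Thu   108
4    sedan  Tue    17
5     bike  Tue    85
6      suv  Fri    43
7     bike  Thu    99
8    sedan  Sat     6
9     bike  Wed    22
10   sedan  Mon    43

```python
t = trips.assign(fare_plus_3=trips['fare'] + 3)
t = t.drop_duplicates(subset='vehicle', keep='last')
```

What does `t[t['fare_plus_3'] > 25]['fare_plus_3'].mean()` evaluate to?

add column fare_plus_3 = trips['fare'] + 3:
   vehicle  day  fare  fare_plus_3
0    sedan  Thu    35           38
1    sedan  Wed     7           10
2      van  Fri    68           71
3    sedan  Thu   108          111
4    sedan  Tue    17           20
5     bike  Tue    85           88
6      suv  Fri    43           46
7     bike  Thu    99          102
8    sedan  Sat     6            9
9     bike  Wed    22           25
10   sedan  Mon    43           46
drop duplicate vehicle (keep=last):
   vehicle  day  fare  fare_plus_3
2      van  Fri    68           71
6      suv  Fri    43           46
9     bike  Wed    22           25
10   sedan  Mon    43           46
filter rows where fare_plus_3 > 25:
   vehicle  day  fare  fare_plus_3
2      van  Fri    68           71
6      suv  Fri    43           46
10   sedan  Mon    43           46

54.3333333333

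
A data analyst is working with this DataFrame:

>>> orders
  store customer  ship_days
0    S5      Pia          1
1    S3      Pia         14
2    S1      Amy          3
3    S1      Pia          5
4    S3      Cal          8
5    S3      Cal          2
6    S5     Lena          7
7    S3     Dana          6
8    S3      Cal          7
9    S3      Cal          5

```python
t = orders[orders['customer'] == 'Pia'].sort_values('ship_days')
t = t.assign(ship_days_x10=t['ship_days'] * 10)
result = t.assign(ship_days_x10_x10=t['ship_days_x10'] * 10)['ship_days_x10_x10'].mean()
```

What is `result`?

filter rows where customer == 'Pia':
  store customer  ship_days
0    S5      Pia          1
1    S3      Pia         14
3    S1      Pia          5
sort by ship_days:
  store customer  ship_days
0    S5      Pia          1
3    S1      Pia          5
1    S3      Pia         14
add column ship_days_x10 = t['ship_days'] * 10:
  store customer  ship_days  ship_days_x10
0    S5      Pia          1             10
3    S1      Pia          5             50
1    S3      Pia         14            140
add column ship_days_x10_x10 = t['ship_days_x10'] * 10:
  store customer  ship_days  ship_days_x10  ship_days_x10_x10
0    S5      Pia          1             10                100
3    S1      Pia          5             50                500
1    S3      Pia         14            140               1400
Taking the mean of column 'ship_days_x10_x10' gives 666.666666667.

666.666666667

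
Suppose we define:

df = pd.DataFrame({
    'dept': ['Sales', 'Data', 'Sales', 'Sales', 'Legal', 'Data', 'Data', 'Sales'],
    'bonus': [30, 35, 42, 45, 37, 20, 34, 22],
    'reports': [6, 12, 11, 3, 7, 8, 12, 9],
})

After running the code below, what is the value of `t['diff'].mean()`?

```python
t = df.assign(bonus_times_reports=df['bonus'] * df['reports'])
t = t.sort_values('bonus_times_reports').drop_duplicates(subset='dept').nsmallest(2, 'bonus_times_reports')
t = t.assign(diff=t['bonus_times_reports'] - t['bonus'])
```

add column bonus_times_reports = df['bonus'] * df['reports']:
    dept  bonus  reports  bonus_times_reports
0  Sales     30        6                  180
1   Data     35       12                  420
2  Sales     42       11                  462
3  Sales     45        3                  135
4  Legal     37        7                  259
5   Data     20        8                  160
6   Data     34       12                  408
7  Sales     22        9                  198
sort by bonus_times_reports:
    dept  bonus  reports  bonus_times_reports
3  Sales     45        3                  135
5   Data     20        8                  160
0  Sales     30        6                  180
7  Sales     22        9                  198
4  Legal     37        7                  259
6   Data     34       12                  408
1   Data     35       12                  420
2  Sales     42       11                  462
drop duplicate dept (keep=first):
    dept  bonus  reports  bonus_times_reports
3  Sales     45        3                  135
5   Data     20        8                  160
4  Legal     37        7                  259
take 2 rows with smallest bonus_times_reports:
    dept  bonus  reports  bonus_times_reports
3  Sales     45        3                  135
5   Data     20        8                  160
add column diff = t['bonus_times_reports'] - t['bonus']:
    dept  bonus  reports  bonus_times_reports  diff
3  Sales     45        3                  135    90
5   Data     20        8                  160   140
Then the mean of column 'diff': 115.0

115.0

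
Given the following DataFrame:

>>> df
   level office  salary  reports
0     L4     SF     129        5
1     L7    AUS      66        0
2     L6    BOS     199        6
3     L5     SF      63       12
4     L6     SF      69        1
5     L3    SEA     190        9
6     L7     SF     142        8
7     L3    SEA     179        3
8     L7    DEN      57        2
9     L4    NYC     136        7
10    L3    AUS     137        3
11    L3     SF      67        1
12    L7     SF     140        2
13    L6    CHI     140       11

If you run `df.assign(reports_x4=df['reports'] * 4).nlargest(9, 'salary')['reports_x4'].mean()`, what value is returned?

add column reports_x4 = df['reports'] * 4:
   level office  salary  reports  reports_x4
0     L4     SF     129        5          20
1     L7    AUS      66        0           0
2     L6    BOS     199        6          24
3     L5     SF      63       12          48
4     L6     SF      69        1           4
5     L3    SEA     190        9          36
6     L7     SF     142        8          32
7     L3    SEA     179        3          12
8     L7    DEN      57        2           8
9     L4    NYC     136        7          28
10    L3    AUS     137        3          12
11    L3     SF      67        1           4
12    L7     SF     140        2           8
13    L6    CHI     140       11          44
take 9 rows with largest salary:
   level office  salary  reports  reports_x4
2     L6    BOS     199        6          24
5     L3    SEA     190        9          36
7     L3    SEA     179        3          12
6     L7     SF     142        8          32
12    L7     SF     140        2           8
13    L6    CHI     140       11          44
10    L3    AUS     137        3          12
9     L4    NYC     136        7          28
0     L4     SF     129        5          20
The mean of column 'reports_x4' is 24.0.

24.0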